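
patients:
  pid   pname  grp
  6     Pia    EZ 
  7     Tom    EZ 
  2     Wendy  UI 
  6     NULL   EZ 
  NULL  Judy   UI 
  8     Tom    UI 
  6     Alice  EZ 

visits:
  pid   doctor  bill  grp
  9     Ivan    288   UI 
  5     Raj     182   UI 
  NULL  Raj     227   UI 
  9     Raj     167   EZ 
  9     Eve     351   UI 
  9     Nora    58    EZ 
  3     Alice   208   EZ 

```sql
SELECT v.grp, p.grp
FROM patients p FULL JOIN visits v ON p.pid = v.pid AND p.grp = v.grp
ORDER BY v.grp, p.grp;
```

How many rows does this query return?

FULL OUTER JOIN keeps every row from both sides; unmatched rows get NULL for the other side's columns.
Matching on p.pid = v.pid AND p.grp = v.grp. A NULL in a compared column never satisfies the condition.
- p[0] pid=6, grp=EZ → no match; kept with NULLs on the v side.
- p[1] pid=7, grp=EZ → no match; kept with NULLs on the v side.
- p[2] pid=2, grp=UI → no match; kept with NULLs on the v side.
- p[3] pid=6, grp=EZ → no match; kept with NULLs on the v side.
- p[4] pid=NULL, grp=UI → no match; kept with NULLs on the v side.
- p[5] pid=8, grp=UI → no match; kept with NULLs on the v side.
- p[6] pid=6, grp=EZ → no match; kept with NULLs on the v side.
- 7 row(s) from v found no p partner → padded with NULL.
Total: 0 matched + 14 padded = 14 rows.

14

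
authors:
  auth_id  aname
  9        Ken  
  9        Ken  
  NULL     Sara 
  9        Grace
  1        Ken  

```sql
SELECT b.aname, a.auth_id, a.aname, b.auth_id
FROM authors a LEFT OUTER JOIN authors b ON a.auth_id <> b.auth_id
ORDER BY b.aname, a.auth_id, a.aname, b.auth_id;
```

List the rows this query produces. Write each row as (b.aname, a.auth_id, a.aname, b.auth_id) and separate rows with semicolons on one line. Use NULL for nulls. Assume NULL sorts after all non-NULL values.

(Grace, 1, Ken, 9); (Ken, 1, Ken, 9); (Ken, 1, Ken, 9); (Ken, 9, Grace, 1); (Ken, 9, Ken, 1); (Ken, 9, Ken, 1); (NULL, NULL, Sara, NULL)

LEFT JOIN keeps every row from `authors a`; unmatched rows get NULL for `authors b`'s columns.
Matching on a.auth_id <> b.auth_id. A NULL in a compared column never satisfies the condition.
Matched pairs: 6; unmatched a rows kept: 1.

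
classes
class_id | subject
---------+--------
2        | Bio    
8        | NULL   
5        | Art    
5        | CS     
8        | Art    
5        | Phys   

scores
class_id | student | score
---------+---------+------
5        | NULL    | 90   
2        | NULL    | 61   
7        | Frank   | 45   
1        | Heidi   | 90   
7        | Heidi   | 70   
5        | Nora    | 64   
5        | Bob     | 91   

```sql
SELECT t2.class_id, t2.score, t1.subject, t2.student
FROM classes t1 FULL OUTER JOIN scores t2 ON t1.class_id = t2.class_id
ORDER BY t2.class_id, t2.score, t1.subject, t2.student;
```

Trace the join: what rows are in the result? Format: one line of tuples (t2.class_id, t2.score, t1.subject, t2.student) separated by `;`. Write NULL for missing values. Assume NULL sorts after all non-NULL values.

(1, 90, NULL, Heidi); (2, 61, Bio, NULL); (5, 64, Art, Nora); (5, 64, CS, Nora); (5, 64, Phys, Nora); (5, 90, Art, NULL); (5, 90, CS, NULL); (5, 90, Phys, NULL); (5, 91, Art, Bob); (5, 91, CS, Bob); (5, 91, Phys, Bob); (7, 45, NULL, Frank); (7, 70, NULL, Heidi); (NULL, NULL, Art, NULL); (NULL, NULL, NULL, NULL)

FULL OUTER JOIN keeps every row from both sides; unmatched rows get NULL for the other side's columns.
Matching on t1.class_id = t2.class_id.
Matched pairs: 10; unmatched t1 rows kept: 2; unmatched t2 rows kept: 3.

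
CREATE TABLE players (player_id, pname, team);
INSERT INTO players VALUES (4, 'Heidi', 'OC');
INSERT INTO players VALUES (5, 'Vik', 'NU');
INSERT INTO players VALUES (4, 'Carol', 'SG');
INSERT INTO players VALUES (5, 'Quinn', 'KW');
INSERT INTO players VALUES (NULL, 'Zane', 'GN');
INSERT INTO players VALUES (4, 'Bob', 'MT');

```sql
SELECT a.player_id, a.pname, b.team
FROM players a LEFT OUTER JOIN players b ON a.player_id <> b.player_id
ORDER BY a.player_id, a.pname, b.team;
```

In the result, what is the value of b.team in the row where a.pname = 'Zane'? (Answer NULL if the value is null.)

NULL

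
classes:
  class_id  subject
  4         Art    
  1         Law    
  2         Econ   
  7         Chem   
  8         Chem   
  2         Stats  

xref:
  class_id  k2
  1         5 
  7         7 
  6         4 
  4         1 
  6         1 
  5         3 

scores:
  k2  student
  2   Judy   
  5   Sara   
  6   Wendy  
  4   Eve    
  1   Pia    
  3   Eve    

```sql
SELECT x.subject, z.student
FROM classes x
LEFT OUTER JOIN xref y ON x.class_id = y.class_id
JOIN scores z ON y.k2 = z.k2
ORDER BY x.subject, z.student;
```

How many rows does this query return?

2

Joins associate left-to-right: classes LEFT JOIN xref on class_id gives 6 intermediate row(s).
Then INNER JOIN `scores z` on k2: keep only rows whose y.k2 appears in z.
Result: 2 row(s).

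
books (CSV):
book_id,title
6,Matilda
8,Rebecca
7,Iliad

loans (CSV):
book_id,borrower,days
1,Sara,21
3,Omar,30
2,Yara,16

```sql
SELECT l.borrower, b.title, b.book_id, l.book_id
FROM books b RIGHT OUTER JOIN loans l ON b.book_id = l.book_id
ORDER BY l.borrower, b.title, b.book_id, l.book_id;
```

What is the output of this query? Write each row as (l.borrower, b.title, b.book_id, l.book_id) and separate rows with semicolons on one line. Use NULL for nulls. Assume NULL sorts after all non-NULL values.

(Omar, NULL, NULL, 3); (Sara, NULL, NULL, 1); (Yara, NULL, NULL, 2)

RIGHT JOIN keeps every row from `loans`; unmatched rows get NULL for `books`'s columns.
Matching on b.book_id = l.book_id.
- b (book_id=6) has no partner in l.
- b (book_id=8) has no partner in l.
- b (book_id=7) has no partner in l.
- 3 row(s) from l found no b partner → padded with NULL.
After projecting and ordering:
l.borrower | b.title | b.book_id | l.book_id
Omar | NULL | NULL | 3
Sara | NULL | NULL | 1
Yara | NULL | NULL | 2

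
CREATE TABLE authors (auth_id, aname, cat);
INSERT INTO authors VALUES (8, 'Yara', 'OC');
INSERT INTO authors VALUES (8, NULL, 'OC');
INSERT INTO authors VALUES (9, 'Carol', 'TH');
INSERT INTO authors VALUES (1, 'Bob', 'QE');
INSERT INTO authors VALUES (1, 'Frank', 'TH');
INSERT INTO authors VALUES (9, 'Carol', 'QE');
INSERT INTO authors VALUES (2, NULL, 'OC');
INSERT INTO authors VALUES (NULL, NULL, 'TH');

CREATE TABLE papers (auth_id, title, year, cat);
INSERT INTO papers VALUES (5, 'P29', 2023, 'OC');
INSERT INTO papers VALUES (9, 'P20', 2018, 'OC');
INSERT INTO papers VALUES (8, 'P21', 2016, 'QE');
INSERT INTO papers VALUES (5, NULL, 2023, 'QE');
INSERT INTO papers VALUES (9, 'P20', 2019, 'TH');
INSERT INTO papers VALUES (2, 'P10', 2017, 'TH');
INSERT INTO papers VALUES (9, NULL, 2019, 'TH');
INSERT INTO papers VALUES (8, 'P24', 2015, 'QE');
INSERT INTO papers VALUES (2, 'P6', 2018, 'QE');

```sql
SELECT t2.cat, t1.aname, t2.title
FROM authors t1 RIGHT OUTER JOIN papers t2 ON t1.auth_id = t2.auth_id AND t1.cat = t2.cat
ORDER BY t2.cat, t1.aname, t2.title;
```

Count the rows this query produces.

9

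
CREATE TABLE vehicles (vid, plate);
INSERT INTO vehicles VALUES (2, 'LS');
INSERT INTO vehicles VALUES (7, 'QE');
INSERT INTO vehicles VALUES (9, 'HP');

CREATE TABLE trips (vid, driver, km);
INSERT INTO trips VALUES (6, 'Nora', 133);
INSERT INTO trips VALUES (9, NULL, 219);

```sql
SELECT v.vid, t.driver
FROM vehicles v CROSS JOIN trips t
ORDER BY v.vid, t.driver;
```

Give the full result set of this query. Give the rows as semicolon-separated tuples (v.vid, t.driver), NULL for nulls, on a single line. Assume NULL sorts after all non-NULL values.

CROSS JOIN pairs every row of `vehicles` with every row of `trips`: 3 × 2 = 6 rows.
After projecting and ordering:
v.vid | t.driver
2 | Nora
2 | NULL
7 | Nora
7 | NULL
9 | Nora
9 | NULL

(2, Nora); (2, NULL); (7, Nora); (7, NULL); (9, Nora); (9, NULL)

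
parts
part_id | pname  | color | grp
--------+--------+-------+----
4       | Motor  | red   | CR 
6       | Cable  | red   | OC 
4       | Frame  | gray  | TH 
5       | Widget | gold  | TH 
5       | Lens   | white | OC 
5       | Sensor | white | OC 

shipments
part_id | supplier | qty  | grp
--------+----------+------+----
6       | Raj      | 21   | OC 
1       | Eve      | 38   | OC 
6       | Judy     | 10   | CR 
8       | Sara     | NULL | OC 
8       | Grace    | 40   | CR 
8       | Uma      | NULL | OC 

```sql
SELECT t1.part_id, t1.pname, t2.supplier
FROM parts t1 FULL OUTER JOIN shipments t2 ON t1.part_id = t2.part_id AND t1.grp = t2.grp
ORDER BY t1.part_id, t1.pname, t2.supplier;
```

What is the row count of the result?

FULL OUTER JOIN keeps every row from both sides; unmatched rows get NULL for the other side's columns.
Matching on t1.part_id = t2.part_id AND t1.grp = t2.grp.
Matched pairs: 1; unmatched t1 rows kept: 5; unmatched t2 rows kept: 5.
Total: 1 matched + 10 padded = 11 rows.

11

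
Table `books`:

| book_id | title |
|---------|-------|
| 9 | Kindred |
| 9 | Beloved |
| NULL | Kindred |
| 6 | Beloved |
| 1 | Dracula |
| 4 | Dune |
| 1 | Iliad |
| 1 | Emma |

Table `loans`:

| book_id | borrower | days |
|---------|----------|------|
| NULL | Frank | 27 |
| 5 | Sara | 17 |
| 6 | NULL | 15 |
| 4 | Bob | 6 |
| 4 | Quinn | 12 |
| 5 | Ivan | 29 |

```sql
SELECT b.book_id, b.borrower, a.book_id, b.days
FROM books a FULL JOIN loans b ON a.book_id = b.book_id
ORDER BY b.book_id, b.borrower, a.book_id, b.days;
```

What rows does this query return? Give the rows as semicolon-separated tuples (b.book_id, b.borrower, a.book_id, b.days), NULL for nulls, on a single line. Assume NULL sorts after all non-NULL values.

(4, Bob, 4, 6); (4, Quinn, 4, 12); (5, Ivan, NULL, 29); (5, Sara, NULL, 17); (6, NULL, 6, 15); (NULL, Frank, NULL, 27); (NULL, NULL, 1, NULL); (NULL, NULL, 1, NULL); (NULL, NULL, 1, NULL); (NULL, NULL, 9, NULL); (NULL, NULL, 9, NULL); (NULL, NULL, NULL, NULL)

FULL OUTER JOIN keeps every row from both sides; unmatched rows get NULL for the other side's columns.
Matching on a.book_id = b.book_id. A NULL in a compared column never satisfies the condition.
- a row (book_id=9): no match → kept, b columns NULL.
- a row (book_id=9): no match → kept, b columns NULL.
- a row (book_id=NULL): no match → kept, b columns NULL.
- a row (book_id=6): matches 1 b row(s) → 1 output row(s).
- a row (book_id=1): no match → kept, b columns NULL.
- a row (book_id=4): matches 2 b row(s) → 2 output row(s).
- a row (book_id=1): no match → kept, b columns NULL.
- a row (book_id=1): no match → kept, b columns NULL.
- plus 3 unmatched b row(s), each kept with NULL a columns.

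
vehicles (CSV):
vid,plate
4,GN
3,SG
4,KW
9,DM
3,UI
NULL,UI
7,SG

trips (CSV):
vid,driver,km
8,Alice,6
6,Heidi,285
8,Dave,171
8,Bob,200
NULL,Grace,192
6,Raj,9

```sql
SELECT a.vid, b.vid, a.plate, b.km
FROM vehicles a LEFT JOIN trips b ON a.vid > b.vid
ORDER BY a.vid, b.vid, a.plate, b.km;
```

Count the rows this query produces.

LEFT JOIN keeps every row from `vehicles`; unmatched rows get NULL for `trips`'s columns.
Matching on a.vid > b.vid. A NULL in a compared column never satisfies the condition.
Matched pairs: 7; unmatched a rows kept: 5.
Total: 7 matched + 5 padded = 12 rows.

12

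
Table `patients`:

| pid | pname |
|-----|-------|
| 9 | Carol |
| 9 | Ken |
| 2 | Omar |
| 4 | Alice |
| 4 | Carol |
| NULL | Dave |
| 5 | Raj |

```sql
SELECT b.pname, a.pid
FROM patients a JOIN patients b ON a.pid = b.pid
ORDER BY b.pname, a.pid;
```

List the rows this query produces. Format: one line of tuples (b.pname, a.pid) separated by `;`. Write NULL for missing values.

(Alice, 4); (Alice, 4); (Carol, 4); (Carol, 4); (Carol, 9); (Carol, 9); (Ken, 9); (Ken, 9); (Omar, 2); (Raj, 5)

INNER JOIN keeps only pairs where the ON condition holds.
Matching on a.pid = b.pid. A NULL in a compared column never satisfies the condition.
- pid=9: 2 matching b row(s), so 2 row(s) emitted.
- pid=9: 2 matching b row(s), so 2 row(s) emitted.
- pid=2: 1 matching b row(s), so 1 row(s) emitted.
- pid=4: 2 matching b row(s), so 2 row(s) emitted.
- pid=4: 2 matching b row(s), so 2 row(s) emitted.
- pid=NULL: no matching b row, dropped.
- pid=5: 1 matching b row(s), so 1 row(s) emitted.
After projecting and ordering:
b.pname | a.pid
Alice | 4
Alice | 4
Carol | 4
Carol | 4
Carol | 9
Carol | 9
Ken | 9
Ken | 9
Omar | 2
Raj | 5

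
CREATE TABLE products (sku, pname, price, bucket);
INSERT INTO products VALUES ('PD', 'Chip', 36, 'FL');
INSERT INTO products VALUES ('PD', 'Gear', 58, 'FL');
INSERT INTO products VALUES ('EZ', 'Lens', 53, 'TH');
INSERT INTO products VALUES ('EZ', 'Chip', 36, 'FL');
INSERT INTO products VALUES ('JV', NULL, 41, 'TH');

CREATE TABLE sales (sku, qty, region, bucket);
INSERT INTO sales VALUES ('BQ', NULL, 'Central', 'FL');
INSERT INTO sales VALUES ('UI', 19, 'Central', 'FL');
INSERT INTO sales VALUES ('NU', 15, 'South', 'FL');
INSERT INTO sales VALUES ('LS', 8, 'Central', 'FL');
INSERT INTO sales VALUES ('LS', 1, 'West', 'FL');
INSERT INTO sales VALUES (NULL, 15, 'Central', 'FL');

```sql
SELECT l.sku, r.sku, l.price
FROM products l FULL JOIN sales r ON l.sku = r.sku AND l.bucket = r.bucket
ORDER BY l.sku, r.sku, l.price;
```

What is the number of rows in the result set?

FULL OUTER JOIN keeps every row from both sides; unmatched rows get NULL for the other side's columns.
Matching on l.sku = r.sku AND l.bucket = r.bucket. A NULL in a compared column never satisfies the condition.
- l[0] sku=PD, bucket=FL → no match; kept with NULLs on the r side.
- l[1] sku=PD, bucket=FL → no match; kept with NULLs on the r side.
- l[2] sku=EZ, bucket=TH → no match; kept with NULLs on the r side.
- l[3] sku=EZ, bucket=FL → no match; kept with NULLs on the r side.
- l[4] sku=JV, bucket=TH → no match; kept with NULLs on the r side.
- plus 6 unmatched r row(s), each kept with NULL l columns.
Total: 0 matched + 11 padded = 11 rows.

11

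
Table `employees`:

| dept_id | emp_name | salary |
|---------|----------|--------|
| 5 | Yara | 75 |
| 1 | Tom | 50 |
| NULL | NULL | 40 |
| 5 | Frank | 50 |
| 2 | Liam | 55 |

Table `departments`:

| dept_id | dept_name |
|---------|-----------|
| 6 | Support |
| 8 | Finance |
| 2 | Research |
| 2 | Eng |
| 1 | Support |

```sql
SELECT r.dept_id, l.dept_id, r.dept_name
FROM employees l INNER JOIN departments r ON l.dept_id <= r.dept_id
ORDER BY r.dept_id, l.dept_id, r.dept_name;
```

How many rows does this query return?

13

INNER JOIN keeps only pairs where the ON condition holds.
Matching on l.dept_id <= r.dept_id. A NULL in a compared column never satisfies the condition.
Matched pairs: 13.
Total: 13 rows.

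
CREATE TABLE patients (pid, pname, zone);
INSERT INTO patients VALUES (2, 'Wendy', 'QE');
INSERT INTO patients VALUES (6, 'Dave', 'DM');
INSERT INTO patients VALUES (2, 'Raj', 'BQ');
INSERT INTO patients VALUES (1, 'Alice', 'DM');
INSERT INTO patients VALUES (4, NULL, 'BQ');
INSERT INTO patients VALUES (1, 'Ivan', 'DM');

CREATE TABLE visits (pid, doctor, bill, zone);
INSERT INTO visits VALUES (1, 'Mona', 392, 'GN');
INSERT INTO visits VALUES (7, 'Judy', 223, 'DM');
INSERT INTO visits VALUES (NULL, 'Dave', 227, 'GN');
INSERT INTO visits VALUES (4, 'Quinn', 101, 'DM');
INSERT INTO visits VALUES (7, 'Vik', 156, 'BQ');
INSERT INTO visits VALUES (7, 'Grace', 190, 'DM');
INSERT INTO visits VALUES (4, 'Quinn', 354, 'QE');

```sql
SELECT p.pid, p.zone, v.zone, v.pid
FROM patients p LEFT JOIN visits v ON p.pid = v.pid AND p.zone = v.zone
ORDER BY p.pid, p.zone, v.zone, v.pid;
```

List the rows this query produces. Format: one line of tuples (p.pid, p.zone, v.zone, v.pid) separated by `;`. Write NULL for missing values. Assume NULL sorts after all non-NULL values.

(1, DM, NULL, NULL); (1, DM, NULL, NULL); (2, BQ, NULL, NULL); (2, QE, NULL, NULL); (4, BQ, NULL, NULL); (6, DM, NULL, NULL)

LEFT JOIN keeps every row from `patients`; unmatched rows get NULL for `visits`'s columns.
Matching on p.pid = v.pid AND p.zone = v.zone. A NULL in a compared column never satisfies the condition.
- p[0] pid=2, zone=QE → no match; kept with NULLs on the v side.
- p[1] pid=6, zone=DM → no match; kept with NULLs on the v side.
- p[2] pid=2, zone=BQ → no match; kept with NULLs on the v side.
- p[3] pid=1, zone=DM → no match; kept with NULLs on the v side.
- p[4] pid=4, zone=BQ → no match; kept with NULLs on the v side.
- p[5] pid=1, zone=DM → no match; kept with NULLs on the v side.
After projecting and ordering:
p.pid | p.zone | v.zone | v.pid
1 | DM | NULL | NULL
1 | DM | NULL | NULL
2 | BQ | NULL | NULL
2 | QE | NULL | NULL
4 | BQ | NULL | NULL
6 | DM | NULL | NULL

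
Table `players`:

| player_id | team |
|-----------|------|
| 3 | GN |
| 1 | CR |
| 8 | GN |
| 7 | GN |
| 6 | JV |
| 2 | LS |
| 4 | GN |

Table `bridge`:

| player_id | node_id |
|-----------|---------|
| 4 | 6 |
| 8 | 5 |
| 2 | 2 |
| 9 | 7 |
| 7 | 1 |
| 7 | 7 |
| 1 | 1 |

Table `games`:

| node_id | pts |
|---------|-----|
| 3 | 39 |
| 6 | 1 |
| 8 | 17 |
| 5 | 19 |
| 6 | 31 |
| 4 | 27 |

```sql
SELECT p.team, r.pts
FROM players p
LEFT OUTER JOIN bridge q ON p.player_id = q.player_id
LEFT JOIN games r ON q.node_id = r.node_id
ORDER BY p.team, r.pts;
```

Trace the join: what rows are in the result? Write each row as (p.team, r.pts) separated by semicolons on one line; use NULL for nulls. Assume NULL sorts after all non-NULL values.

(CR, NULL); (GN, 1); (GN, 19); (GN, 31); (GN, NULL); (GN, NULL); (GN, NULL); (JV, NULL); (LS, NULL)

Step 1 — p LEFT JOIN q on player_id → 8 row(s).
Then LEFT JOIN `games r` on node_id: each of those 8 rows is kept; rows whose q.node_id has no match in r get NULL for r's columns.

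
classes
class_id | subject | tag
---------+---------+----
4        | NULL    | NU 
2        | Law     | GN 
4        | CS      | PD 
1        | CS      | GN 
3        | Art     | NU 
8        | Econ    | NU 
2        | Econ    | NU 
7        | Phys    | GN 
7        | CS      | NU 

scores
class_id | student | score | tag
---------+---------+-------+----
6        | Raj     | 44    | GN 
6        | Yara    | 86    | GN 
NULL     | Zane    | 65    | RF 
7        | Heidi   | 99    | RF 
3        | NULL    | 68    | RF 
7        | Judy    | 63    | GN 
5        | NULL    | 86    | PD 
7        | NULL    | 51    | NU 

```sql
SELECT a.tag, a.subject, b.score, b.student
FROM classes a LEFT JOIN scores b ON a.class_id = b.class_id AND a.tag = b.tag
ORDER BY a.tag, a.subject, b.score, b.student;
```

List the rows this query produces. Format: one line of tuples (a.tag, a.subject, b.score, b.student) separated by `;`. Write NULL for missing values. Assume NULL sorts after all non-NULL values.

(GN, CS, NULL, NULL); (GN, Law, NULL, NULL); (GN, Phys, 63, Judy); (NU, Art, NULL, NULL); (NU, CS, 51, NULL); (NU, Econ, NULL, NULL); (NU, Econ, NULL, NULL); (NU, NULL, NULL, NULL); (PD, CS, NULL, NULL)

LEFT JOIN keeps every row from `classes`; unmatched rows get NULL for `scores`'s columns.
Matching on a.class_id = b.class_id AND a.tag = b.tag. A NULL in a compared column never satisfies the condition.
- class_id=4, tag=NU: no b row matches, row kept with b columns NULL.
- class_id=2, tag=GN: no b row matches, row kept with b columns NULL.
- class_id=4, tag=PD: no b row matches, row kept with b columns NULL.
- class_id=1, tag=GN: no b row matches, row kept with b columns NULL.
- class_id=3, tag=NU: no b row matches, row kept with b columns NULL.
- class_id=8, tag=NU: no b row matches, row kept with b columns NULL.
- class_id=2, tag=NU: no b row matches, row kept with b columns NULL.
- class_id=7, tag=GN: 1 matching b row(s), so 1 row(s) emitted.
- class_id=7, tag=NU: 1 matching b row(s), so 1 row(s) emitted.
After projecting and ordering:
a.tag | a.subject | b.score | b.student
GN | CS | NULL | NULL
GN | Law | NULL | NULL
GN | Phys | 63 | Judy
NU | Art | NULL | NULL
NU | CS | 51 | NULL
NU | Econ | NULL | NULL
NU | Econ | NULL | NULL
NU | NULL | NULL | NULL
PD | CS | NULL | NULL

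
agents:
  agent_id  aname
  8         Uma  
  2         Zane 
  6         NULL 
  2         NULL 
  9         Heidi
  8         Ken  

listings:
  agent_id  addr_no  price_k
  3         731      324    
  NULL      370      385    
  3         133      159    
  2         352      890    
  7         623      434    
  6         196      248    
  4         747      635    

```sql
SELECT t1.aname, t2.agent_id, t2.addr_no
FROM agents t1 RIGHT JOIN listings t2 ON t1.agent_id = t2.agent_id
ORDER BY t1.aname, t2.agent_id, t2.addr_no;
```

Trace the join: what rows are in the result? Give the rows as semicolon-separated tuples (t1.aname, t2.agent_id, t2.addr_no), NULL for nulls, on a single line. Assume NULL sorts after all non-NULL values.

(Zane, 2, 352); (NULL, 2, 352); (NULL, 3, 133); (NULL, 3, 731); (NULL, 4, 747); (NULL, 6, 196); (NULL, 7, 623); (NULL, NULL, 370)

RIGHT JOIN keeps every row from `listings`; unmatched rows get NULL for `agents`'s columns.
Matching on t1.agent_id = t2.agent_id. A NULL in a compared column never satisfies the condition.
Matched pairs: 3; unmatched t2 rows kept: 5.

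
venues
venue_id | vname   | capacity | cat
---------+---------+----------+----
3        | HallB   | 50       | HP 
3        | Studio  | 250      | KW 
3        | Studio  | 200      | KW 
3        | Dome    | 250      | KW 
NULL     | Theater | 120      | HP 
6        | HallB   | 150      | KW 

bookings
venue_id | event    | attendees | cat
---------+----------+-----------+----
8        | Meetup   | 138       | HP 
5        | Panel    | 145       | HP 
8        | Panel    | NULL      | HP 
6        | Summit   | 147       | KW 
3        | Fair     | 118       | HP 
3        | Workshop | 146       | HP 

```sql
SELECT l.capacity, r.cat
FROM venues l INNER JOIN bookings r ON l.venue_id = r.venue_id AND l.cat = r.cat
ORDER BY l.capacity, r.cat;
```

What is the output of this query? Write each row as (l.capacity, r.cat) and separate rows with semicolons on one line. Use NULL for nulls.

(50, HP); (50, HP); (150, KW)

INNER JOIN keeps only pairs where the ON condition holds.
Matching on l.venue_id = r.venue_id AND l.cat = r.cat. A NULL in a compared column never satisfies the condition.
- l[0] venue_id=3, cat=HP → 2 match(es) in r → 2 row(s).
- l[1] venue_id=3, cat=KW → no match; dropped.
- l[2] venue_id=3, cat=KW → no match; dropped.
- l[3] venue_id=3, cat=KW → no match; dropped.
- l[4] venue_id=NULL, cat=HP → no match; dropped.
- l[5] venue_id=6, cat=KW → 1 match(es) in r → 1 row(s).
After projecting and ordering:
l.capacity | r.cat
50 | HP
50 | HP
150 | KW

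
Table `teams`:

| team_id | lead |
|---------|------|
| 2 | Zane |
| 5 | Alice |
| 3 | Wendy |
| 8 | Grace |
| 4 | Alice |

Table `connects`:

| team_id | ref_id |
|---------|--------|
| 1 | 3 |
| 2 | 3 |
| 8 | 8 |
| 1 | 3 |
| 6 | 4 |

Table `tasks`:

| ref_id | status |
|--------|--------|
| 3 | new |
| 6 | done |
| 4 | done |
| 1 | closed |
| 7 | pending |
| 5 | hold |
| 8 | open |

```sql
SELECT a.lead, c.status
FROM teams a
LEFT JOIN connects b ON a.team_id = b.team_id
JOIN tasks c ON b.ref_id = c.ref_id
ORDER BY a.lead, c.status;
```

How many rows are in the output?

2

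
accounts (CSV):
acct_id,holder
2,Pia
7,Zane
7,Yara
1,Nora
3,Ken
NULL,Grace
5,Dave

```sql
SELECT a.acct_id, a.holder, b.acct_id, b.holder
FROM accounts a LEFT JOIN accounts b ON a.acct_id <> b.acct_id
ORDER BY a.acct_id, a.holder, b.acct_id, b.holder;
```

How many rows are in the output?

29

LEFT JOIN keeps every row from `accounts a`; unmatched rows get NULL for `accounts b`'s columns.
Matching on a.acct_id <> b.acct_id. A NULL in a compared column never satisfies the condition.
- a (acct_id=2) pairs with 5 row(s) of b.
- a (acct_id=7) pairs with 4 row(s) of b.
- a (acct_id=7) pairs with 4 row(s) of b.
- a (acct_id=1) pairs with 5 row(s) of b.
- a (acct_id=3) pairs with 5 row(s) of b.
- a (acct_id=NULL) has no partner → padded with NULL.
- a (acct_id=5) pairs with 5 row(s) of b.
Total: 28 matched + 1 padded = 29 rows.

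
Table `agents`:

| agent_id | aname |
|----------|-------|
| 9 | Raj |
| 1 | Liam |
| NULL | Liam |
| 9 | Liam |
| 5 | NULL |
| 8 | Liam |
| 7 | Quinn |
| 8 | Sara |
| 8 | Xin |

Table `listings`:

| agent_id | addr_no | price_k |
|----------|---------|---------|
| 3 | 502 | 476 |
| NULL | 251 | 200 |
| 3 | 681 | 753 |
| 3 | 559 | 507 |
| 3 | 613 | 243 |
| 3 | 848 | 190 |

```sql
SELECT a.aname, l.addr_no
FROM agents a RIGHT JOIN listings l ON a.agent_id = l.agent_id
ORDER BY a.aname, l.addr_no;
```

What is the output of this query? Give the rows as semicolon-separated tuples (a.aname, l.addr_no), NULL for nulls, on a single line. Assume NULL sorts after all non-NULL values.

RIGHT JOIN keeps every row from `listings`; unmatched rows get NULL for `agents`'s columns.
Matching on a.agent_id = l.agent_id. A NULL in a compared column never satisfies the condition.
Matched pairs: 0; unmatched l rows kept: 6.

(NULL, 251); (NULL, 502); (NULL, 559); (NULL, 613); (NULL, 681); (NULL, 848)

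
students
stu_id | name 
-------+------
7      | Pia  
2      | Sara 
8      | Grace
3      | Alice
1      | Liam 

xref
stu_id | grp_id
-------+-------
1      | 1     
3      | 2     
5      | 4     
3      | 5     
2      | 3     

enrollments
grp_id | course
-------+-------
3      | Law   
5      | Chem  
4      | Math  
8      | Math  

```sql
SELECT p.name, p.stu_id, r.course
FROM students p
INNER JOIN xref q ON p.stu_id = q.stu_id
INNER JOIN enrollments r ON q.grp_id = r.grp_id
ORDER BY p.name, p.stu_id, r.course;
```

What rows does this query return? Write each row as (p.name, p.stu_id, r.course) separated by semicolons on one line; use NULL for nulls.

Evaluate left to right. First `students p INNER JOIN xref q` on stu_id: 4 row(s).
Then INNER JOIN `enrollments r` on grp_id: keep only rows whose q.grp_id appears in r.

(Alice, 3, Chem); (Sara, 2, Law)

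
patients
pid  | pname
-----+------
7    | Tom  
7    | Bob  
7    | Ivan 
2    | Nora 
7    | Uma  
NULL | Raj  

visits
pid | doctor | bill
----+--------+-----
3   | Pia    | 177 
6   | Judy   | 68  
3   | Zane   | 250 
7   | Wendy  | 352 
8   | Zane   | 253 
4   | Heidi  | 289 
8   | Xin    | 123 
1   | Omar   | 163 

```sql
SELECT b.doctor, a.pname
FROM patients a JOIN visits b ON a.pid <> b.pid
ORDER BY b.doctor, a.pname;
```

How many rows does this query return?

36

INNER JOIN keeps only pairs where the ON condition holds.
Matching on a.pid <> b.pid. A NULL in a compared column never satisfies the condition.
- a[0] pid=7 → 7 match(es) in b → 7 row(s).
- a[1] pid=7 → 7 match(es) in b → 7 row(s).
- a[2] pid=7 → 7 match(es) in b → 7 row(s).
- a[3] pid=2 → 8 match(es) in b → 8 row(s).
- a[4] pid=7 → 7 match(es) in b → 7 row(s).
- a[5] pid=NULL → no match; dropped.
Total: 36 rows.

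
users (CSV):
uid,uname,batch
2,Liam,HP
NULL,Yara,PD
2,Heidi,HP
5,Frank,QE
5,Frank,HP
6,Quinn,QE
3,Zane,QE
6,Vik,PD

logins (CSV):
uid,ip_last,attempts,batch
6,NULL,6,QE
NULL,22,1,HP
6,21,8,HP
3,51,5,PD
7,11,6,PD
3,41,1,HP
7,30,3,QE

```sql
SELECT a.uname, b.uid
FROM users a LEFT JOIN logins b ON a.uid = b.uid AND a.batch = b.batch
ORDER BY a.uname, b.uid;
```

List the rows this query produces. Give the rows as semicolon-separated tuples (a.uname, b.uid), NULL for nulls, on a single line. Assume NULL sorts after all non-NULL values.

(Frank, NULL); (Frank, NULL); (Heidi, NULL); (Liam, NULL); (Quinn, 6); (Vik, NULL); (Yara, NULL); (Zane, NULL)

LEFT JOIN keeps every row from `users`; unmatched rows get NULL for `logins`'s columns.
Matching on a.uid = b.uid AND a.batch = b.batch. A NULL in a compared column never satisfies the condition.
- uid=2, batch=HP: no b row matches, row kept with b columns NULL.
- uid=NULL, batch=PD: no b row matches, row kept with b columns NULL.
- uid=2, batch=HP: no b row matches, row kept with b columns NULL.
- uid=5, batch=QE: no b row matches, row kept with b columns NULL.
- uid=5, batch=HP: no b row matches, row kept with b columns NULL.
- uid=6, batch=QE: 1 matching b row(s), so 1 row(s) emitted.
- uid=3, batch=QE: no b row matches, row kept with b columns NULL.
- uid=6, batch=PD: no b row matches, row kept with b columns NULL.
After projecting and ordering:
a.uname | b.uid
Frank | NULL
Frank | NULL
Heidi | NULL
Liam | NULL
Quinn | 6
Vik | NULL
Yara | NULL
Zane | NULL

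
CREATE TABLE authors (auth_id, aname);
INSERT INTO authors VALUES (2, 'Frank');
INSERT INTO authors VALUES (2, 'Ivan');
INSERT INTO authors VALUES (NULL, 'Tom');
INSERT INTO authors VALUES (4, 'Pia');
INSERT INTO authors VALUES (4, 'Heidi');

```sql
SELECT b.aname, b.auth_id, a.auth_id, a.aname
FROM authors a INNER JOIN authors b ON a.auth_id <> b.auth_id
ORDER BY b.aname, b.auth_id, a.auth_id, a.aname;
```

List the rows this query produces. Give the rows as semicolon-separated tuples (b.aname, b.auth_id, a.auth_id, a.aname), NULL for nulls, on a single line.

INNER JOIN keeps only pairs where the ON condition holds.
Matching on a.auth_id <> b.auth_id. A NULL in a compared column never satisfies the condition.
- auth_id=2: 2 matching b row(s), so 2 row(s) emitted.
- auth_id=2: 2 matching b row(s), so 2 row(s) emitted.
- auth_id=NULL: no matching b row, dropped.
- auth_id=4: 2 matching b row(s), so 2 row(s) emitted.
- auth_id=4: 2 matching b row(s), so 2 row(s) emitted.
After projecting and ordering:
b.aname | b.auth_id | a.auth_id | a.aname
Frank | 2 | 4 | Heidi
Frank | 2 | 4 | Pia
Heidi | 4 | 2 | Frank
Heidi | 4 | 2 | Ivan
Ivan | 2 | 4 | Heidi
Ivan | 2 | 4 | Pia
Pia | 4 | 2 | Frank
Pia | 4 | 2 | Ivan

(Frank, 2, 4, Heidi); (Frank, 2, 4, Pia); (Heidi, 4, 2, Frank); (Heidi, 4, 2, Ivan); (Ivan, 2, 4, Heidi); (Ivan, 2, 4, Pia); (Pia, 4, 2, Frank); (Pia, 4, 2, Ivan)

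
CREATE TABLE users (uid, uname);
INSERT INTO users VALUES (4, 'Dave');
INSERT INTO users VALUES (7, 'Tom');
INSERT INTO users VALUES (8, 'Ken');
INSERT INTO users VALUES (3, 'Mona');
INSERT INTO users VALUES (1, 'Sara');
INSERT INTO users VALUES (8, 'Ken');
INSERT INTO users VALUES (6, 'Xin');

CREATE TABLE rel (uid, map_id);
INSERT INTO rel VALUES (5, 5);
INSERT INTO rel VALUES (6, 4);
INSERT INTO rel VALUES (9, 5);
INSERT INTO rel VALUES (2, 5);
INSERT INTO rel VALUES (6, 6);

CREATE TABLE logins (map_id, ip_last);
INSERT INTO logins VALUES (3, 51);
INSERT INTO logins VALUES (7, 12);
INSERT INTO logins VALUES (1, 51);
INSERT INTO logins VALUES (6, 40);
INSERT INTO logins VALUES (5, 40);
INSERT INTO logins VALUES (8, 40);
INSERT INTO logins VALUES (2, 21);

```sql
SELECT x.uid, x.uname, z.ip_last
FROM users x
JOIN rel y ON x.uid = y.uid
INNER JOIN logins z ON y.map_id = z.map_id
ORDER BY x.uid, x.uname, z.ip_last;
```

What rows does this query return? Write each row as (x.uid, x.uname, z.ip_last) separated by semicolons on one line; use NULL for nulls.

(6, Xin, 40)

Joins associate left-to-right: users INNER JOIN rel on uid gives 2 intermediate row(s).
Then INNER JOIN `logins z` on map_id: keep only rows whose y.map_id appears in z.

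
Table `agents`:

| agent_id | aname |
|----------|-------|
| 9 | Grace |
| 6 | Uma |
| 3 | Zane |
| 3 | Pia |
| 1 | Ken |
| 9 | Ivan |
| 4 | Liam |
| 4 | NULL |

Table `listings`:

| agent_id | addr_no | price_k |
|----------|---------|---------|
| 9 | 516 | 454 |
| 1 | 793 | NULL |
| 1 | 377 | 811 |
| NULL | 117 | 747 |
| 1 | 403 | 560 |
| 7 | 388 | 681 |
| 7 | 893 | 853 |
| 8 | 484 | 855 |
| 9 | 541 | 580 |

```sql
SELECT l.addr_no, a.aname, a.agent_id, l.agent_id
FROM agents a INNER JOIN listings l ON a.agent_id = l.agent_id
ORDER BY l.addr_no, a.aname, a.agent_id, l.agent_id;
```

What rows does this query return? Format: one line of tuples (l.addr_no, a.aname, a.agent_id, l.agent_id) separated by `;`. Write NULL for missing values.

(377, Ken, 1, 1); (403, Ken, 1, 1); (516, Grace, 9, 9); (516, Ivan, 9, 9); (541, Grace, 9, 9); (541, Ivan, 9, 9); (793, Ken, 1, 1)

INNER JOIN keeps only pairs where the ON condition holds.
Matching on a.agent_id = l.agent_id. A NULL in a compared column never satisfies the condition.
- a[0] agent_id=9 → 2 match(es) in l → 2 row(s).
- a[1] agent_id=6 → no match; dropped.
- a[2] agent_id=3 → no match; dropped.
- a[3] agent_id=3 → no match; dropped.
- a[4] agent_id=1 → 3 match(es) in l → 3 row(s).
- a[5] agent_id=9 → 2 match(es) in l → 2 row(s).
- a[6] agent_id=4 → no match; dropped.
- a[7] agent_id=4 → no match; dropped.
After projecting and ordering:
l.addr_no | a.aname | a.agent_id | l.agent_id
377 | Ken | 1 | 1
403 | Ken | 1 | 1
516 | Grace | 9 | 9
516 | Ivan | 9 | 9
541 | Grace | 9 | 9
541 | Ivan | 9 | 9
793 | Ken | 1 | 1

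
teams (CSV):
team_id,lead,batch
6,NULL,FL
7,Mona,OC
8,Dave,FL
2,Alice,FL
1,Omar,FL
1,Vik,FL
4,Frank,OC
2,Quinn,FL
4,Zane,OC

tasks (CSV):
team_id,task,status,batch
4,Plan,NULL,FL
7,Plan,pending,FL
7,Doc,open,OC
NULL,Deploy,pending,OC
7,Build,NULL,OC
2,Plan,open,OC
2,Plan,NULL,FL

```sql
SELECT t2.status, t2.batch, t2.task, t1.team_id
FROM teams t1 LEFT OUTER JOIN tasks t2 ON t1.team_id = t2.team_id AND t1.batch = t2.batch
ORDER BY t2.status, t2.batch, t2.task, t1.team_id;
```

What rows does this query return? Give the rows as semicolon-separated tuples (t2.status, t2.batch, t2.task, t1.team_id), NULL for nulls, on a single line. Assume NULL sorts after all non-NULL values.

(open, OC, Doc, 7); (NULL, FL, Plan, 2); (NULL, FL, Plan, 2); (NULL, OC, Build, 7); (NULL, NULL, NULL, 1); (NULL, NULL, NULL, 1); (NULL, NULL, NULL, 4); (NULL, NULL, NULL, 4); (NULL, NULL, NULL, 6); (NULL, NULL, NULL, 8)

LEFT JOIN keeps every row from `teams`; unmatched rows get NULL for `tasks`'s columns.
Matching on t1.team_id = t2.team_id AND t1.batch = t2.batch. A NULL in a compared column never satisfies the condition.
- t1 (team_id=6, batch=FL) has no partner → padded with NULL.
- t1 (team_id=7, batch=OC) pairs with 2 row(s) of t2.
- t1 (team_id=8, batch=FL) has no partner → padded with NULL.
- t1 (team_id=2, batch=FL) pairs with 1 row(s) of t2.
- t1 (team_id=1, batch=FL) has no partner → padded with NULL.
- t1 (team_id=1, batch=FL) has no partner → padded with NULL.
- t1 (team_id=4, batch=OC) has no partner → padded with NULL.
- t1 (team_id=2, batch=FL) pairs with 1 row(s) of t2.
- t1 (team_id=4, batch=OC) has no partner → padded with NULL.
After projecting and ordering:
t2.status | t2.batch | t2.task | t1.team_id
open | OC | Doc | 7
NULL | FL | Plan | 2
NULL | FL | Plan | 2
NULL | OC | Build | 7
NULL | NULL | NULL | 1
NULL | NULL | NULL | 1
NULL | NULL | NULL | 4
NULL | NULL | NULL | 4
NULL | NULL | NULL | 6
NULL | NULL | NULL | 8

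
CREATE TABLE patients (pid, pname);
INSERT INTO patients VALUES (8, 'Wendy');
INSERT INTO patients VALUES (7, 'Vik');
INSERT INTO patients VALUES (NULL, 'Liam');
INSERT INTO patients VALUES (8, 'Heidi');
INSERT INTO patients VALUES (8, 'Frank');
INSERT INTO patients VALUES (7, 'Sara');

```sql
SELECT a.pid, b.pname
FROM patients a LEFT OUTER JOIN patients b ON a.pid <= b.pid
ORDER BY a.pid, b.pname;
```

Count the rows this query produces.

20

LEFT JOIN keeps every row from `patients a`; unmatched rows get NULL for `patients b`'s columns.
Matching on a.pid <= b.pid. A NULL in a compared column never satisfies the condition.
- pid=8: 3 matching b row(s), so 3 row(s) emitted.
- pid=7: 5 matching b row(s), so 5 row(s) emitted.
- pid=NULL: no b row matches, row kept with b columns NULL.
- pid=8: 3 matching b row(s), so 3 row(s) emitted.
- pid=8: 3 matching b row(s), so 3 row(s) emitted.
- pid=7: 5 matching b row(s), so 5 row(s) emitted.
Total: 19 matched + 1 padded = 20 rows.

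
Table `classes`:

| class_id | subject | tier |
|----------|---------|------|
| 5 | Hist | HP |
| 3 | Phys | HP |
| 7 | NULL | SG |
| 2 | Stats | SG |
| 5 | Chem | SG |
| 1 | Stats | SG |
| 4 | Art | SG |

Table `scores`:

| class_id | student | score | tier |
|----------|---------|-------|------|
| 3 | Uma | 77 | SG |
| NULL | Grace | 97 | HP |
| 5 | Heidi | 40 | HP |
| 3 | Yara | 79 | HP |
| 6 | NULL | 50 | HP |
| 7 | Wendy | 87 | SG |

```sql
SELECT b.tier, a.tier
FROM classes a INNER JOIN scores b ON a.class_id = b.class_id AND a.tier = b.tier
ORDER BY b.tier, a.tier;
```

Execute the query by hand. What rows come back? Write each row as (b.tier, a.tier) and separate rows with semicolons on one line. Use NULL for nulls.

(HP, HP); (HP, HP); (SG, SG)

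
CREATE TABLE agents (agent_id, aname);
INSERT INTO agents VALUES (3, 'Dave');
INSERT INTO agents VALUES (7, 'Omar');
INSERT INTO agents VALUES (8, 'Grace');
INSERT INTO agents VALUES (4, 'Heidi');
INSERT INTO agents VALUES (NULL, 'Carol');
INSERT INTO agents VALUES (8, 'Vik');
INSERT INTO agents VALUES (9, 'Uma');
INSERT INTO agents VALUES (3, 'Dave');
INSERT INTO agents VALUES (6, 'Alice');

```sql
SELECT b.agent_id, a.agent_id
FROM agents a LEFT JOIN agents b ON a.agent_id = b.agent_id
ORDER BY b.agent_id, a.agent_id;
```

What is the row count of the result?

13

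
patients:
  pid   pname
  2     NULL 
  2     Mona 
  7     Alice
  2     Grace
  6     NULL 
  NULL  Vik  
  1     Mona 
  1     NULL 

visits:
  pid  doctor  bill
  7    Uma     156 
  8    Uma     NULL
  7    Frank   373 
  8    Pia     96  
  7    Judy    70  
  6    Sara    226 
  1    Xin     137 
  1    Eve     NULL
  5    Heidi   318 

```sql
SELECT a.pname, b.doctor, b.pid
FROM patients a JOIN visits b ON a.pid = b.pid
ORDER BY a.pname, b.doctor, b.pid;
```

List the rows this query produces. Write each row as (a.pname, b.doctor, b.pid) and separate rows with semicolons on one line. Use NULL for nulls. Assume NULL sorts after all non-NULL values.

INNER JOIN keeps only pairs where the ON condition holds.
Matching on a.pid = b.pid. A NULL in a compared column never satisfies the condition.
- a row (pid=2): no match → dropped.
- a row (pid=2): no match → dropped.
- a row (pid=7): matches 3 b row(s) → 3 output row(s).
- a row (pid=2): no match → dropped.
- a row (pid=6): matches 1 b row(s) → 1 output row(s).
- a row (pid=NULL): no match → dropped.
- a row (pid=1): matches 2 b row(s) → 2 output row(s).
- a row (pid=1): matches 2 b row(s) → 2 output row(s).
After projecting and ordering:
a.pname | b.doctor | b.pid
Alice | Frank | 7
Alice | Judy | 7
Alice | Uma | 7
Mona | Eve | 1
Mona | Xin | 1
NULL | Eve | 1
NULL | Sara | 6
NULL | Xin | 1

(Alice, Frank, 7); (Alice, Judy, 7); (Alice, Uma, 7); (Mona, Eve, 1); (Mona, Xin, 1); (NULL, Eve, 1); (NULL, Sara, 6); (NULL, Xin, 1)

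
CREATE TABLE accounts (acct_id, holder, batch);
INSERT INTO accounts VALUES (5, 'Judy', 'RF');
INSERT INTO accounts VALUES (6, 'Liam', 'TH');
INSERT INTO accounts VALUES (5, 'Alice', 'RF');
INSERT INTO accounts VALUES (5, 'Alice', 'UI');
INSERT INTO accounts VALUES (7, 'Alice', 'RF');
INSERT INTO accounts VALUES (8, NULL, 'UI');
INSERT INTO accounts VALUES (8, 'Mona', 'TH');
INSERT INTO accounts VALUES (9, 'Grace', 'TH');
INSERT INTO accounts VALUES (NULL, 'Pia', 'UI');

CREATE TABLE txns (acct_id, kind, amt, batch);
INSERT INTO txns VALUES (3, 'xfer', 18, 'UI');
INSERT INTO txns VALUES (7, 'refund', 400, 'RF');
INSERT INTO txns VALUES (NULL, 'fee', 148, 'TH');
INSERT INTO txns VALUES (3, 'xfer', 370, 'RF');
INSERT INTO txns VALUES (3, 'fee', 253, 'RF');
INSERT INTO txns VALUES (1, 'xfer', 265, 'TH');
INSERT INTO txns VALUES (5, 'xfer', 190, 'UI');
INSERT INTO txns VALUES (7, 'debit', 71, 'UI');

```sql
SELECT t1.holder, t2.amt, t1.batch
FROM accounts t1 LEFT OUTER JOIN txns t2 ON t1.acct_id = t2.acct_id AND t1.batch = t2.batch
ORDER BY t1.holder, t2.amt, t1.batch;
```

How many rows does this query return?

LEFT JOIN keeps every row from `accounts`; unmatched rows get NULL for `txns`'s columns.
Matching on t1.acct_id = t2.acct_id AND t1.batch = t2.batch. A NULL in a compared column never satisfies the condition.
- t1 (acct_id=5, batch=RF) has no partner → padded with NULL.
- t1 (acct_id=6, batch=TH) has no partner → padded with NULL.
- t1 (acct_id=5, batch=RF) has no partner → padded with NULL.
- t1 (acct_id=5, batch=UI) pairs with 1 row(s) of t2.
- t1 (acct_id=7, batch=RF) pairs with 1 row(s) of t2.
- t1 (acct_id=8, batch=UI) has no partner → padded with NULL.
- t1 (acct_id=8, batch=TH) has no partner → padded with NULL.
- t1 (acct_id=9, batch=TH) has no partner → padded with NULL.
- t1 (acct_id=NULL, batch=UI) has no partner → padded with NULL.
Total: 2 matched + 7 padded = 9 rows.

9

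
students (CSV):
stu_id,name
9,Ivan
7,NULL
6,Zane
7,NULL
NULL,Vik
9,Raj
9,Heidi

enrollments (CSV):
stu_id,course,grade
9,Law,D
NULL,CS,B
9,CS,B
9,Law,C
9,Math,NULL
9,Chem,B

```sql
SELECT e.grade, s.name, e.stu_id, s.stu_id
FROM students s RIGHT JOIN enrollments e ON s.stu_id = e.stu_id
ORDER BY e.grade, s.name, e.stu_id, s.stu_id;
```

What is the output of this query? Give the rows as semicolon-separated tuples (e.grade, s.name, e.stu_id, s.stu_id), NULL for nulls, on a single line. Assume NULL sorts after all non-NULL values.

RIGHT JOIN keeps every row from `enrollments`; unmatched rows get NULL for `students`'s columns.
Matching on s.stu_id = e.stu_id. A NULL in a compared column never satisfies the condition.
- s[0] stu_id=9 → 5 match(es) in e → 5 row(s).
- s[1] stu_id=7 → no match.
- s[2] stu_id=6 → no match.
- s[3] stu_id=7 → no match.
- s[4] stu_id=NULL → no match.
- s[5] stu_id=9 → 5 match(es) in e → 5 row(s).
- s[6] stu_id=9 → 5 match(es) in e → 5 row(s).
- plus 1 unmatched e row(s), each kept with NULL s columns.

(B, Heidi, 9, 9); (B, Heidi, 9, 9); (B, Ivan, 9, 9); (B, Ivan, 9, 9); (B, Raj, 9, 9); (B, Raj, 9, 9); (B, NULL, NULL, NULL); (C, Heidi, 9, 9); (C, Ivan, 9, 9); (C, Raj, 9, 9); (D, Heidi, 9, 9); (D, Ivan, 9, 9); (D, Raj, 9, 9); (NULL, Heidi, 9, 9); (NULL, Ivan, 9, 9); (NULL, Raj, 9, 9)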